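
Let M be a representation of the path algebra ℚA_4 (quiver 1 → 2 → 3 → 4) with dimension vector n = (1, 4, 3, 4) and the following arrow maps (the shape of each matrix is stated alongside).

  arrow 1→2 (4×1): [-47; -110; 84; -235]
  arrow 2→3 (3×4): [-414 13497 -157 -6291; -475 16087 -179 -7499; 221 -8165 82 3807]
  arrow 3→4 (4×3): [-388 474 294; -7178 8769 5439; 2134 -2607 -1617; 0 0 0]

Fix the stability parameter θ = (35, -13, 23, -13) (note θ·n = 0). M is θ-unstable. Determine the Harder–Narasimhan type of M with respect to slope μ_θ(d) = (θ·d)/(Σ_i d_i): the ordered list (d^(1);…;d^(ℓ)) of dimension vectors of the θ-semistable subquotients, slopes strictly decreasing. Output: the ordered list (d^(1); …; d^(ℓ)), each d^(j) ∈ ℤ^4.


Interval decomposition of M: I[1,3], I[2,2], I[2,3], I[2,4], I[4,4]^3.
HN type (ℓ=4): μ^(1)=23; μ^(2)=11; μ^(3)=5; μ^(4)=-13

((0, 0, 2, 0); (1, 1, 0, 0); (0, 0, 1, 1); (0, 3, 0, 3))


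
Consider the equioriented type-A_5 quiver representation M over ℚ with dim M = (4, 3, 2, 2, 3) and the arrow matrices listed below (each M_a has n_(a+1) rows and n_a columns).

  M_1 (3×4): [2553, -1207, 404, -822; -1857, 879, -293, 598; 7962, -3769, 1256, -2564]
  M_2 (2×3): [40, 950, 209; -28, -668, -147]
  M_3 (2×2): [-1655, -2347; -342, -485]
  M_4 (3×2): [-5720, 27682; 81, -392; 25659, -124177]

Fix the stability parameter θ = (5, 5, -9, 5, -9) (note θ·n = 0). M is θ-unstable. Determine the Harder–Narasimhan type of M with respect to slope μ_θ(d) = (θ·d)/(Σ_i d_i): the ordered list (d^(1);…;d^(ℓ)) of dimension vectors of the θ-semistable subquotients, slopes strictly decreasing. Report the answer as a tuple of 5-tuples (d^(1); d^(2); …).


Via rank(M_{q-1}∘⋯∘M_p): M ≅ I[1,1], I[1,2], I[1,5]^2, I[5,5].
μ_θ-semistable layers: μ^(1)=5; μ^(2)=-3/5; μ^(3)=-9

((2, 1, 0, 0, 0); (2, 2, 2, 2, 2); (0, 0, 0, 0, 1))


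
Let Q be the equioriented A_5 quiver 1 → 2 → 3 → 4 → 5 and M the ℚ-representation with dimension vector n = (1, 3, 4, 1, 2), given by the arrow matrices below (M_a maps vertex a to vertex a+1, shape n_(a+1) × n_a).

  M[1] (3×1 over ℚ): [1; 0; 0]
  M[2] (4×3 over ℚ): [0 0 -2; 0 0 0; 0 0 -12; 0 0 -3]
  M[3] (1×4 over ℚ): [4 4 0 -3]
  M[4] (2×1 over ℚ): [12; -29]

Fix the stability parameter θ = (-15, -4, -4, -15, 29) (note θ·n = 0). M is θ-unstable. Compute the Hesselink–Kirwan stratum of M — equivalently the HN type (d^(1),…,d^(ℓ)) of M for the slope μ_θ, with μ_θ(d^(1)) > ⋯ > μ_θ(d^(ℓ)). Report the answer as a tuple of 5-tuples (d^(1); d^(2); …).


Via rank(M_{q-1}∘⋯∘M_p): M ≅ I[1,2], I[2,2], I[2,5], I[3,3]^3, I[5,5].
μ_θ-semistable layers: μ^(1)=29; μ^(2)=-4; μ^(3)=-23/3; μ^(4)=-15

((0, 0, 0, 0, 2); (0, 2, 3, 0, 0); (0, 1, 1, 1, 0); (1, 0, 0, 0, 0))


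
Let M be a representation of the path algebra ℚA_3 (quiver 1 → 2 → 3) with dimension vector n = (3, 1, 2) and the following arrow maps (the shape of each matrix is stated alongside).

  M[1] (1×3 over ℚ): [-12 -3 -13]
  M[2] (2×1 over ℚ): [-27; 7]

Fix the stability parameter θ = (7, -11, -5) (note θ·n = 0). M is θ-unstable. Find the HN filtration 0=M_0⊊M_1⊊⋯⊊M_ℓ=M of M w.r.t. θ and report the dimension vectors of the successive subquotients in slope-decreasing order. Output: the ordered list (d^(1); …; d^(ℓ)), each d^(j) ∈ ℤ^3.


Barcode: M ≅ I[1,1]^2, I[1,3], I[3,3]. HN layers by μ_θ (3 steps, strictly decreasing):
  μ^(1)=7; μ^(2)=-3; μ^(3)=-5

((2, 0, 0); (1, 1, 1); (0, 0, 1))


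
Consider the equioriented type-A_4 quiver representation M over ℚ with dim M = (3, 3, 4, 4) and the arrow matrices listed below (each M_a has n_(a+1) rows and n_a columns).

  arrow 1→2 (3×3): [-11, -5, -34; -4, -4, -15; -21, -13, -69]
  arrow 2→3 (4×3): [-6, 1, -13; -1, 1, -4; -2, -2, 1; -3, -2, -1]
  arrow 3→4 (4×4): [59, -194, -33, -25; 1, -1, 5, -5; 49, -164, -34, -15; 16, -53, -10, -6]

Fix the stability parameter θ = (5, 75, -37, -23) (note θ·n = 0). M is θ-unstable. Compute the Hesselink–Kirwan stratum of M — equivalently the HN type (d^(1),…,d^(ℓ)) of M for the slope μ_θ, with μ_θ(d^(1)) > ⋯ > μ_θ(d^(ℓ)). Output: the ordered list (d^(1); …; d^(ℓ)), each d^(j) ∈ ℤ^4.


Via rank(M_{q-1}∘⋯∘M_p): M ≅ I[1,3], I[1,4]^2, I[3,4], I[4,4].
μ_θ-semistable layers: μ^(1)=19; μ^(2)=5; μ^(3)=-23; μ^(4)=-37

((0, 1, 1, 0); (3, 2, 2, 2); (0, 0, 0, 2); (0, 0, 1, 0))


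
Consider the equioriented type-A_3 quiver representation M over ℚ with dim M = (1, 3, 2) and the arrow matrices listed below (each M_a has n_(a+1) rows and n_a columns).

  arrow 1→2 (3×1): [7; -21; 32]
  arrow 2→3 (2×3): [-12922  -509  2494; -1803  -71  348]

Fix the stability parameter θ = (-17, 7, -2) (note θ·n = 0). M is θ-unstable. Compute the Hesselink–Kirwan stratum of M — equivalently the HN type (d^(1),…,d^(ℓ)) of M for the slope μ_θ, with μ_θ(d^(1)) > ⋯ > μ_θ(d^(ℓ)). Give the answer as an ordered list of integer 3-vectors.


Barcode: M ≅ I[1,3], I[2,2], I[2,3]. HN layers by μ_θ (3 steps, strictly decreasing):
  μ^(1)=7; μ^(2)=5/2; μ^(3)=-17

((0, 1, 0); (0, 2, 2); (1, 0, 0))


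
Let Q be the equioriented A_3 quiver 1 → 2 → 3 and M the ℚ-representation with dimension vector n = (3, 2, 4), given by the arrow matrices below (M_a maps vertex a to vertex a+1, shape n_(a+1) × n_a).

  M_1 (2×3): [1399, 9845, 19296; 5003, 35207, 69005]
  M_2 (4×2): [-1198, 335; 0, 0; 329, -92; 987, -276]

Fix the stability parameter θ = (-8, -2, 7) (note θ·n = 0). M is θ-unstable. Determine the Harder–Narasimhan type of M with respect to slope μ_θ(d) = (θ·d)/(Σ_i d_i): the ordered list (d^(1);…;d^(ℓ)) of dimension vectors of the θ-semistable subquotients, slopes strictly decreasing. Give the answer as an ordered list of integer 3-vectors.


Via rank(M_{q-1}∘⋯∘M_p): M ≅ I[1,1], I[1,3]^2, I[3,3]^2.
μ_θ-semistable layers: μ^(1)=7; μ^(2)=-2; μ^(3)=-8

((0, 0, 4); (0, 2, 0); (3, 0, 0))


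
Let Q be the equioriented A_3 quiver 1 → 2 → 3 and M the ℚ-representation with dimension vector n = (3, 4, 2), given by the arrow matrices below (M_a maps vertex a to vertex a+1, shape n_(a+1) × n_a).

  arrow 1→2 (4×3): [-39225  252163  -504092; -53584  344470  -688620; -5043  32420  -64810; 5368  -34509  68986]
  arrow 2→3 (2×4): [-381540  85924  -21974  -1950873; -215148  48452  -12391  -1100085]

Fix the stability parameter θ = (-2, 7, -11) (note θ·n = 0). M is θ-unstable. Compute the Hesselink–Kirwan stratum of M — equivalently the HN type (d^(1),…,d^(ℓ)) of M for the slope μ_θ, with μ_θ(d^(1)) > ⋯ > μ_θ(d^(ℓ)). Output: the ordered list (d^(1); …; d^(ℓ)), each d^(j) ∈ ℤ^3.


Barcode: M ≅ I[1,1], I[1,3]^2, I[2,2]^2. HN layers by μ_θ (2 steps, strictly decreasing):
  μ^(1)=7; μ^(2)=-2

((0, 2, 0); (3, 2, 2))


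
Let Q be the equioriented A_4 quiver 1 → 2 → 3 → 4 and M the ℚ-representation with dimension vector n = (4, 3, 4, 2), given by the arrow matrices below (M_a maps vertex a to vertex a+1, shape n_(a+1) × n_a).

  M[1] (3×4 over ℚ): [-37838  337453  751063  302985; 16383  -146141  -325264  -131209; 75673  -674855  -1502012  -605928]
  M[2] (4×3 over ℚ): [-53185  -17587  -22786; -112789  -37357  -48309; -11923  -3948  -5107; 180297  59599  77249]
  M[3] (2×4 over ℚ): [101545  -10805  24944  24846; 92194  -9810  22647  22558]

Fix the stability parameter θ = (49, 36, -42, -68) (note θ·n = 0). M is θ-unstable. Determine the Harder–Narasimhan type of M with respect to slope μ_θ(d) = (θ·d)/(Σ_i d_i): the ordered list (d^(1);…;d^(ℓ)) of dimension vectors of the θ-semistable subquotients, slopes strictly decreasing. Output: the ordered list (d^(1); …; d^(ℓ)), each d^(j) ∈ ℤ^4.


Interval decomposition of M: I[1,1], I[1,3], I[1,4]^2, I[3,3].
HN type (ℓ=4): μ^(1)=49; μ^(2)=43/3; μ^(3)=-25/4; μ^(4)=-42

((1, 0, 0, 0); (1, 1, 1, 0); (2, 2, 2, 2); (0, 0, 1, 0))


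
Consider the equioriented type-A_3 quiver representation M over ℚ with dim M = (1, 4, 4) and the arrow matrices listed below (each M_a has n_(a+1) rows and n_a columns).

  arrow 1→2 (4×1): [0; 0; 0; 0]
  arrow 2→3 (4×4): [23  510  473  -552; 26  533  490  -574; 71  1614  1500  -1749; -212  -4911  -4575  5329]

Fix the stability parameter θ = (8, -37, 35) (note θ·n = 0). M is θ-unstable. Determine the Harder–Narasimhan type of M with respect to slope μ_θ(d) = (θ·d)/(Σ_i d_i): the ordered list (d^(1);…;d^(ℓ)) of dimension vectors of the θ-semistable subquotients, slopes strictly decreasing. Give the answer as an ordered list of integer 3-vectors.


Barcode: M ≅ I[1,1], I[2,3]^4. HN layers by μ_θ (3 steps, strictly decreasing):
  μ^(1)=35; μ^(2)=8; μ^(3)=-37

((0, 0, 4); (1, 0, 0); (0, 4, 0))


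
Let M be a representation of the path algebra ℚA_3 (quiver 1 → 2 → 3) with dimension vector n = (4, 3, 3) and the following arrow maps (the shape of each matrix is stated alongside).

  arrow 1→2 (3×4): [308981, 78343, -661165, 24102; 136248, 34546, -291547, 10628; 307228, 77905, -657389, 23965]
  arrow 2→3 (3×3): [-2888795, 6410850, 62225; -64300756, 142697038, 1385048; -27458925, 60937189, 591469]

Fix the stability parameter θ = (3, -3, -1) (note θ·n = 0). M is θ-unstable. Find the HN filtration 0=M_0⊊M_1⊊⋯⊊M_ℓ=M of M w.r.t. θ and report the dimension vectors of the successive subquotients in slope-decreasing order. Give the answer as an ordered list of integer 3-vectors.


Via rank(M_{q-1}∘⋯∘M_p): M ≅ I[1,1], I[1,2], I[1,3]^2, I[3,3].
μ_θ-semistable layers: μ^(1)=3; μ^(2)=0; μ^(3)=-1/3; μ^(4)=-1

((1, 0, 0); (1, 1, 0); (2, 2, 2); (0, 0, 1))


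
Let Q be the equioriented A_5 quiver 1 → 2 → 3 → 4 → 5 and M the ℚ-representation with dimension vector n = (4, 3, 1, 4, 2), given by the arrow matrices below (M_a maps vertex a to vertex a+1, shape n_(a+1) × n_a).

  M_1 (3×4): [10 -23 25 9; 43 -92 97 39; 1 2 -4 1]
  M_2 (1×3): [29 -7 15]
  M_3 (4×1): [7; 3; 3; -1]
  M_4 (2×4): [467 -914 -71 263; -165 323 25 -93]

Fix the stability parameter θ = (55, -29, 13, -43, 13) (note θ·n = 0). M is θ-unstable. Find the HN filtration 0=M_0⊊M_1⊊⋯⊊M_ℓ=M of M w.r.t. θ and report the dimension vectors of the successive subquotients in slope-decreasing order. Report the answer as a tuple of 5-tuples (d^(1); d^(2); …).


Via rank(M_{q-1}∘⋯∘M_p): M ≅ I[1,1], I[1,2]^2, I[1,5], I[4,4]^2, I[4,5].
μ_θ-semistable layers: μ^(1)=55; μ^(2)=13; μ^(3)=-1; μ^(4)=-43

((1, 0, 0, 0, 0); (2, 2, 0, 0, 2); (1, 1, 1, 1, 0); (0, 0, 0, 3, 0))


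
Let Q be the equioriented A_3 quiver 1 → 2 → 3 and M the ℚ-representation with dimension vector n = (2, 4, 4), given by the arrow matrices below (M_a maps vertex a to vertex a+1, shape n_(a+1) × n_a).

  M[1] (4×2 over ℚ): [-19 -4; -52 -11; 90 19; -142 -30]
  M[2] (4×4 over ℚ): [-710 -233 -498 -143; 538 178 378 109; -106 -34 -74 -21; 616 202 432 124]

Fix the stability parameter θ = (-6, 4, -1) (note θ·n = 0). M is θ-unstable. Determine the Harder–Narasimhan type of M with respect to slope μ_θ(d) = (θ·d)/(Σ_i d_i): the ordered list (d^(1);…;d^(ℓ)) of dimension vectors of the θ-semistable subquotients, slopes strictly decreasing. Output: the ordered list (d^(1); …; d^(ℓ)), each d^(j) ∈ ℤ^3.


Via rank(M_{q-1}∘⋯∘M_p): M ≅ I[1,2], I[1,3], I[2,2], I[2,3], I[3,3]^2.
μ_θ-semistable layers: μ^(1)=4; μ^(2)=3/2; μ^(3)=-1; μ^(4)=-6

((0, 2, 0); (0, 2, 2); (0, 0, 2); (2, 0, 0))


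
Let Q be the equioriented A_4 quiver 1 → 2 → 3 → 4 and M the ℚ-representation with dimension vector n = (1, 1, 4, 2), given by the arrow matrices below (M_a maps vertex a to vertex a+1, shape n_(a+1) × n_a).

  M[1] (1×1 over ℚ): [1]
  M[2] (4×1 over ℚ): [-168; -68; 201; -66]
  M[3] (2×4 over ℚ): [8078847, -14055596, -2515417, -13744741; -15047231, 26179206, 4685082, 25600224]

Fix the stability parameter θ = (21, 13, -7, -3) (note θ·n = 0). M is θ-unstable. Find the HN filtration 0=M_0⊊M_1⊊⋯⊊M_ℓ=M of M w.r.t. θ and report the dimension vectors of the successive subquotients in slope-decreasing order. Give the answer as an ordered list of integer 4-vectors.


Interval decomposition of M: I[1,4], I[3,3]^2, I[3,4].
HN type (ℓ=3): μ^(1)=6; μ^(2)=-3; μ^(3)=-7

((1, 1, 1, 1); (0, 0, 0, 1); (0, 0, 3, 0))


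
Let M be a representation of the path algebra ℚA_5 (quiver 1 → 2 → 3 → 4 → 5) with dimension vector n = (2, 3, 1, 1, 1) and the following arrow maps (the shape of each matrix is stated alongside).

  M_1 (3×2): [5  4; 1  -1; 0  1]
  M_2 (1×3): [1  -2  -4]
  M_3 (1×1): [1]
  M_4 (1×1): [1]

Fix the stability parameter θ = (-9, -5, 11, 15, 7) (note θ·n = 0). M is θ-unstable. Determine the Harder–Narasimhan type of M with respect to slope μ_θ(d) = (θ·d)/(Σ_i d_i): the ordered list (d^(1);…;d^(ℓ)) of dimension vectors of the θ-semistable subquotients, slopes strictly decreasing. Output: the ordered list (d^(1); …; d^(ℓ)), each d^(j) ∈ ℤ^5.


Interval decomposition of M: I[1,2], I[1,5], I[2,2].
HN type (ℓ=3): μ^(1)=11; μ^(2)=-5; μ^(3)=-9

((0, 0, 1, 1, 1); (0, 3, 0, 0, 0); (2, 0, 0, 0, 0))


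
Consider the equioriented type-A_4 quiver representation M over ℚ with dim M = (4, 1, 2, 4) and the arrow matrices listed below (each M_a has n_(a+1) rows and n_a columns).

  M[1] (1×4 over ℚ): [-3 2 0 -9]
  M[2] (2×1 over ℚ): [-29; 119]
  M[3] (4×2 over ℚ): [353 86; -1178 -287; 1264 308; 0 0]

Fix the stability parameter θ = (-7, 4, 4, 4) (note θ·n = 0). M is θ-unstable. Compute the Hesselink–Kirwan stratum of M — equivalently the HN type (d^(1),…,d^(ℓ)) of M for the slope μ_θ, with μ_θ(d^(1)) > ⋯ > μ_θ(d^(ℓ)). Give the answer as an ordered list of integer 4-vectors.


Via rank(M_{q-1}∘⋯∘M_p): M ≅ I[1,1]^3, I[1,4], I[3,4], I[4,4]^2.
μ_θ-semistable layers: μ^(1)=4; μ^(2)=-7

((0, 1, 2, 4); (4, 0, 0, 0))


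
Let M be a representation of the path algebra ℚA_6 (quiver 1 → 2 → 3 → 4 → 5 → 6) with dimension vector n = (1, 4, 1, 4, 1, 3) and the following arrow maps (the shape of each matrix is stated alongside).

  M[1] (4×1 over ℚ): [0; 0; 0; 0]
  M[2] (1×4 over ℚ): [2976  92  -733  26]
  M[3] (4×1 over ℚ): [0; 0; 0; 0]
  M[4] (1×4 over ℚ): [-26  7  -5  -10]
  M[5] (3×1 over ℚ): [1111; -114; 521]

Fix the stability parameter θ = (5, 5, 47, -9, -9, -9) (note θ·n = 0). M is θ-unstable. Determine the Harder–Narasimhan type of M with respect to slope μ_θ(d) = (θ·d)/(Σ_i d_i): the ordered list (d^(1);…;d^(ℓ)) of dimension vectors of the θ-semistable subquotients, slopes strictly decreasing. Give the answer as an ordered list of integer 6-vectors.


Interval decomposition of M: I[1,1], I[2,2]^3, I[2,3], I[4,4]^3, I[4,6], I[6,6]^2.
HN type (ℓ=3): μ^(1)=47; μ^(2)=5; μ^(3)=-9

((0, 0, 1, 0, 0, 0); (1, 4, 0, 0, 0, 0); (0, 0, 0, 4, 1, 3))


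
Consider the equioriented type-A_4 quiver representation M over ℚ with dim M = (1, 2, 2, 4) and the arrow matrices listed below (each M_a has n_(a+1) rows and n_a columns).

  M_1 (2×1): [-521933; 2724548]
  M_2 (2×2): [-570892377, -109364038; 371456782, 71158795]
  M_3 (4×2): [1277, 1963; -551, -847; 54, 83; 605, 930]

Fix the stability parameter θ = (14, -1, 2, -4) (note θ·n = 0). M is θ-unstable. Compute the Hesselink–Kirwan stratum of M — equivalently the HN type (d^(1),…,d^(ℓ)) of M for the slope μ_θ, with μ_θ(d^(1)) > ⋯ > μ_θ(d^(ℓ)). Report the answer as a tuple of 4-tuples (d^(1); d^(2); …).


Interval decomposition of M: I[1,4], I[2,4], I[4,4]^2.
HN type (ℓ=3): μ^(1)=11/4; μ^(2)=-1; μ^(3)=-4

((1, 1, 1, 1); (0, 1, 1, 1); (0, 0, 0, 2))


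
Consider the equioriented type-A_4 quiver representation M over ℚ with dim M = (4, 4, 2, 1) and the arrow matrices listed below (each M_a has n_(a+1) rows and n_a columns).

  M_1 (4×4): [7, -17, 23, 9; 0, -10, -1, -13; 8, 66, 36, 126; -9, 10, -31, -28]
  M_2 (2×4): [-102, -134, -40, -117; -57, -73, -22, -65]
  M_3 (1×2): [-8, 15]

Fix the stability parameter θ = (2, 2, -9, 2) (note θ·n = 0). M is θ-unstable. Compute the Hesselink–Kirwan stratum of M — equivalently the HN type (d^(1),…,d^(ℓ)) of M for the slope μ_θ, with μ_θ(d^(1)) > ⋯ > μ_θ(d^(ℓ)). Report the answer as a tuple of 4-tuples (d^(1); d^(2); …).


Barcode: M ≅ I[1,2]^2, I[1,3], I[1,4]. HN layers by μ_θ (2 steps, strictly decreasing):
  μ^(1)=2; μ^(2)=-5/3

((2, 2, 0, 1); (2, 2, 2, 0))


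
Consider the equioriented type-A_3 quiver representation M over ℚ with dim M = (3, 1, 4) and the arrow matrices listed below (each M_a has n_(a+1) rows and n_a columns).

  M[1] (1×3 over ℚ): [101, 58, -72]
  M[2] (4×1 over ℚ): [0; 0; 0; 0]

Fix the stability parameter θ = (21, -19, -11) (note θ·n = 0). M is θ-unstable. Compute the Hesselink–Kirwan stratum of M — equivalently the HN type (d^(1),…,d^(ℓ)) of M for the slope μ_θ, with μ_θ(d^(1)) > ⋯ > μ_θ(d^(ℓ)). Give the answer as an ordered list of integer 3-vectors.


Barcode: M ≅ I[1,1]^2, I[1,2], I[3,3]^4. HN layers by μ_θ (3 steps, strictly decreasing):
  μ^(1)=21; μ^(2)=1; μ^(3)=-11

((2, 0, 0); (1, 1, 0); (0, 0, 4))


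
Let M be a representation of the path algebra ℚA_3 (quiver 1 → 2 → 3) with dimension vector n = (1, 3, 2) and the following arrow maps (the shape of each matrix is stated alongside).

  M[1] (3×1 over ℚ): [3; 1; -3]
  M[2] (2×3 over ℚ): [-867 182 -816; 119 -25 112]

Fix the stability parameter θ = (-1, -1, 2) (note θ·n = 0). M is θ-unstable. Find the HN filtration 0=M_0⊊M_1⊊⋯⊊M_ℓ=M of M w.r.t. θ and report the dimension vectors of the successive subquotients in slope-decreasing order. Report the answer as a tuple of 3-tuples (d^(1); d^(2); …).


Via rank(M_{q-1}∘⋯∘M_p): M ≅ I[1,3], I[2,2], I[2,3].
μ_θ-semistable layers: μ^(1)=2; μ^(2)=-1

((0, 0, 2); (1, 3, 0))


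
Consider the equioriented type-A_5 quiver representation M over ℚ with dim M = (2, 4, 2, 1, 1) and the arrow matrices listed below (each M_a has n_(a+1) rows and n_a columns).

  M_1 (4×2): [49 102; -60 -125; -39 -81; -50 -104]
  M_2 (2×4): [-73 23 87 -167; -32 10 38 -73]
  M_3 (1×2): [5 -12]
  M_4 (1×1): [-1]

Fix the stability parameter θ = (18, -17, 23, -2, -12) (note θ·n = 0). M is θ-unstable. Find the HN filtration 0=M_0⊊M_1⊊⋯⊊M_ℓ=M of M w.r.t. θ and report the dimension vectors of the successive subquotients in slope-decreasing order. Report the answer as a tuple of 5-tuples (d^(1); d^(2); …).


Interval decomposition of M: I[1,2]^2, I[2,3], I[2,5].
HN type (ℓ=4): μ^(1)=23; μ^(2)=3; μ^(3)=1/2; μ^(4)=-17

((0, 0, 1, 0, 0); (0, 0, 1, 1, 1); (2, 2, 0, 0, 0); (0, 2, 0, 0, 0))


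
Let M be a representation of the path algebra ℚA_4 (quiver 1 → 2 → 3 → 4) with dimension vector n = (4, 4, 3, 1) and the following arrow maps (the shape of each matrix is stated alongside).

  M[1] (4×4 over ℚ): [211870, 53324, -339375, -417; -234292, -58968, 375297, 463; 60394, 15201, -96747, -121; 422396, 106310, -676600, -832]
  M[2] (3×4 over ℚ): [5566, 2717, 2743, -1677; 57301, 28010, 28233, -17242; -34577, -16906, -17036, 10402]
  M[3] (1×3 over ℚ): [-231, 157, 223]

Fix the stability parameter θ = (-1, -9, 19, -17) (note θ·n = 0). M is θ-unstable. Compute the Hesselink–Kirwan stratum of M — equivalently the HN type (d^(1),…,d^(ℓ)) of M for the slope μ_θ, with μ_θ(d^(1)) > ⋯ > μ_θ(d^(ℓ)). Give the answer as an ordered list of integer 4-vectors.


Barcode: M ≅ I[1,1], I[1,3]^2, I[1,4], I[2,2]. HN layers by μ_θ (5 steps, strictly decreasing):
  μ^(1)=19; μ^(2)=1; μ^(3)=-1; μ^(4)=-5; μ^(5)=-9

((0, 0, 2, 0); (0, 0, 1, 1); (1, 0, 0, 0); (3, 3, 0, 0); (0, 1, 0, 0))


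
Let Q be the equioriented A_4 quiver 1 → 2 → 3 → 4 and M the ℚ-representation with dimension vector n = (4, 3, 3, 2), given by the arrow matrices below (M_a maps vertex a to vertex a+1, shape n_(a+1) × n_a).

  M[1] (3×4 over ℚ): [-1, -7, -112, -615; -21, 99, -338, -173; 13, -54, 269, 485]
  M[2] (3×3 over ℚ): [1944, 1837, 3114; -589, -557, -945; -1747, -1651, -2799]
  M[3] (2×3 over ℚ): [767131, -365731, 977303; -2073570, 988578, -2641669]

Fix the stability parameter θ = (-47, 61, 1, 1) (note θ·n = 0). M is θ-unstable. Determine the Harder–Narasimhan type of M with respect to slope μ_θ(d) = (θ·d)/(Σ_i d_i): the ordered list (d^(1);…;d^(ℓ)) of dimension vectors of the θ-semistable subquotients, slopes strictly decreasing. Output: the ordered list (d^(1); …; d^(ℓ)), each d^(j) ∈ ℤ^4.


Via rank(M_{q-1}∘⋯∘M_p): M ≅ I[1,1], I[1,2], I[1,4]^2, I[3,3].
μ_θ-semistable layers: μ^(1)=61; μ^(2)=21; μ^(3)=1; μ^(4)=-47

((0, 1, 0, 0); (0, 2, 2, 2); (0, 0, 1, 0); (4, 0, 0, 0))


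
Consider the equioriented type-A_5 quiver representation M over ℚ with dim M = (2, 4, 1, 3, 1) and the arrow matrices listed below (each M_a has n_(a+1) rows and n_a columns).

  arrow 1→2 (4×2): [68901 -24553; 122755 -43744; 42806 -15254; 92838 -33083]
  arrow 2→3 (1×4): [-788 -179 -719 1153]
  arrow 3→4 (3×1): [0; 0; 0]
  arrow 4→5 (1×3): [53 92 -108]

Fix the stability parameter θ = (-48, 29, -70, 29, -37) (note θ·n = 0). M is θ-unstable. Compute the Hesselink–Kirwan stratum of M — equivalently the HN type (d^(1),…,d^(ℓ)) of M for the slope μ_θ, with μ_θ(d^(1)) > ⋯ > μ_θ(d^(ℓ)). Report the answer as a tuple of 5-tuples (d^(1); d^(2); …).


Via rank(M_{q-1}∘⋯∘M_p): M ≅ I[1,2], I[1,3], I[2,2]^2, I[4,4]^2, I[4,5].
μ_θ-semistable layers: μ^(1)=29; μ^(2)=-4; μ^(3)=-41/2; μ^(4)=-48

((0, 3, 0, 2, 0); (0, 0, 0, 1, 1); (0, 1, 1, 0, 0); (2, 0, 0, 0, 0))


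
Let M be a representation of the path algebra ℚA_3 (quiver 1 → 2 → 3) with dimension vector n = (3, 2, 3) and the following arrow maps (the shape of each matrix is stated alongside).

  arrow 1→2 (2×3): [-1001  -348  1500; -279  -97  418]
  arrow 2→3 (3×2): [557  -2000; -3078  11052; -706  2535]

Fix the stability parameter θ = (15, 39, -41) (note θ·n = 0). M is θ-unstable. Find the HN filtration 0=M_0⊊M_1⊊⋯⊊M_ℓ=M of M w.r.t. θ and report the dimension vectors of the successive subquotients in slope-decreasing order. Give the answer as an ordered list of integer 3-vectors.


Barcode: M ≅ I[1,1], I[1,3]^2, I[3,3]. HN layers by μ_θ (3 steps, strictly decreasing):
  μ^(1)=15; μ^(2)=13/3; μ^(3)=-41

((1, 0, 0); (2, 2, 2); (0, 0, 1))


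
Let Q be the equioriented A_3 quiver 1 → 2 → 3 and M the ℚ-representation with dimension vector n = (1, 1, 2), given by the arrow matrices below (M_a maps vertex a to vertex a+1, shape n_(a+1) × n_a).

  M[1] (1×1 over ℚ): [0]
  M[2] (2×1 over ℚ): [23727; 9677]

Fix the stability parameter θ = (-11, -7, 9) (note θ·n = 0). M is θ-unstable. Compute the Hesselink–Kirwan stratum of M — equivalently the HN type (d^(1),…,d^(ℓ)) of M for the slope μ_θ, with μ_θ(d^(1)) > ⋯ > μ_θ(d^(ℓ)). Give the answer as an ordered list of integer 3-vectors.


Interval decomposition of M: I[1,1], I[2,3], I[3,3].
HN type (ℓ=3): μ^(1)=9; μ^(2)=-7; μ^(3)=-11

((0, 0, 2); (0, 1, 0); (1, 0, 0))


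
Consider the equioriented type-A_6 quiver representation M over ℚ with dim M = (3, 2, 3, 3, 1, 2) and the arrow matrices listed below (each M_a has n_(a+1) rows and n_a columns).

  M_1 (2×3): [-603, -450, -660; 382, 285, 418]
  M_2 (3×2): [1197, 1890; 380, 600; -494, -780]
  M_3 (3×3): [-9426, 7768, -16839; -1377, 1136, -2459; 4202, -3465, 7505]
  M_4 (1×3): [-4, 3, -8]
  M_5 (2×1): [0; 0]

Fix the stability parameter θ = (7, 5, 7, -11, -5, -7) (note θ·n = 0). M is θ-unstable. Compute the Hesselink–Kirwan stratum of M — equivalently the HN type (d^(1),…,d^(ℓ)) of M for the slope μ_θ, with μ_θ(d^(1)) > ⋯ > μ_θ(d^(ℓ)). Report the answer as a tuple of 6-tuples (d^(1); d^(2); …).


Via rank(M_{q-1}∘⋯∘M_p): M ≅ I[1,1], I[1,2], I[1,5], I[3,4]^2, I[6,6]^2.
μ_θ-semistable layers: μ^(1)=7; μ^(2)=6; μ^(3)=3/5; μ^(4)=-2; μ^(5)=-7

((1, 0, 0, 0, 0, 0); (1, 1, 0, 0, 0, 0); (1, 1, 1, 1, 1, 0); (0, 0, 2, 2, 0, 0); (0, 0, 0, 0, 0, 2))


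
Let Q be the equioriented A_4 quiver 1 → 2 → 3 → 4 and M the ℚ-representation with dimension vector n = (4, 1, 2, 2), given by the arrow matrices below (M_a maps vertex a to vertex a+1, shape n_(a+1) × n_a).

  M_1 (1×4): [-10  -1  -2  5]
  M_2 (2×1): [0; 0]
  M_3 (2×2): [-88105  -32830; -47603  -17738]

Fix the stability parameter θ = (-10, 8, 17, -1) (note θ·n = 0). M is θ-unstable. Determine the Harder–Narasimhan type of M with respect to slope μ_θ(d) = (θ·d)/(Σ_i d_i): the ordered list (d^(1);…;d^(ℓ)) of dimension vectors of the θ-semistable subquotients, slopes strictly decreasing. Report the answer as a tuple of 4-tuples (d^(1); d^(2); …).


Barcode: M ≅ I[1,1]^3, I[1,2], I[3,3], I[3,4], I[4,4]. HN layers by μ_θ (4 steps, strictly decreasing):
  μ^(1)=17; μ^(2)=8; μ^(3)=-1; μ^(4)=-10

((0, 0, 1, 0); (0, 1, 1, 1); (0, 0, 0, 1); (4, 0, 0, 0))


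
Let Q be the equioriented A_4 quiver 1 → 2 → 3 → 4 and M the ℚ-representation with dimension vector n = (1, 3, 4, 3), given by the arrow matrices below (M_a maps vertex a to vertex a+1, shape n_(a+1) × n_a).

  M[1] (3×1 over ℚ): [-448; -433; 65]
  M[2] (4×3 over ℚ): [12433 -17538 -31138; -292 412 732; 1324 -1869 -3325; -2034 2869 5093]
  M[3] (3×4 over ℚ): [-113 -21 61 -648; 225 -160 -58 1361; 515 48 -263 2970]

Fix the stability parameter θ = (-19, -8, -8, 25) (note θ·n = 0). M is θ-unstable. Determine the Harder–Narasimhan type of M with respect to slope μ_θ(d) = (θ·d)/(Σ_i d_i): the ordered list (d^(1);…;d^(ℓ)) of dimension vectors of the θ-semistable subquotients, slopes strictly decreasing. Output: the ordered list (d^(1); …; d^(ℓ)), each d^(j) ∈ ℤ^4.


Via rank(M_{q-1}∘⋯∘M_p): M ≅ I[1,2], I[2,4]^2, I[3,3], I[3,4].
μ_θ-semistable layers: μ^(1)=25; μ^(2)=-8; μ^(3)=-19

((0, 0, 0, 3); (0, 3, 4, 0); (1, 0, 0, 0))


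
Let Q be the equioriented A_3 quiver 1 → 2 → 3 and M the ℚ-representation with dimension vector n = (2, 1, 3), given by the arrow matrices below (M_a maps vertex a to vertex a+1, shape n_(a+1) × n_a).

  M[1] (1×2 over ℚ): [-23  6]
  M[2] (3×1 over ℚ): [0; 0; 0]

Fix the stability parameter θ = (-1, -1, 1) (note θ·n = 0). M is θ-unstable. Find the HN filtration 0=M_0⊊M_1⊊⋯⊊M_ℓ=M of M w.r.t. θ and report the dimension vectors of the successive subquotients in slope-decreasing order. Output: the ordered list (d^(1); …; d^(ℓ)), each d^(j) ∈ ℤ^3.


Via rank(M_{q-1}∘⋯∘M_p): M ≅ I[1,1], I[1,2], I[3,3]^3.
μ_θ-semistable layers: μ^(1)=1; μ^(2)=-1

((0, 0, 3); (2, 1, 0))


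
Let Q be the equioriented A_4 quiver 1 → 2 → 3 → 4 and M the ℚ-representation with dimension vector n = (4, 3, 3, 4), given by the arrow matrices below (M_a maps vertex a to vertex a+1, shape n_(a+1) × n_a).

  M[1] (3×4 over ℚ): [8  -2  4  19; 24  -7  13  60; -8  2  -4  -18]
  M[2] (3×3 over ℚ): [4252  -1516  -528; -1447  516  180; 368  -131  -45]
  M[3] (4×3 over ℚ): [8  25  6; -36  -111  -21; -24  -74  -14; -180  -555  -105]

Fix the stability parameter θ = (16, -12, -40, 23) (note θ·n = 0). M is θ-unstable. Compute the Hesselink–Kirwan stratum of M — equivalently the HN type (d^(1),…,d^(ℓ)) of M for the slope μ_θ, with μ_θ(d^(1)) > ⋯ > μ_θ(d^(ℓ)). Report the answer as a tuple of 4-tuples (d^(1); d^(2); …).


Via rank(M_{q-1}∘⋯∘M_p): M ≅ I[1,1], I[1,3], I[1,4]^2, I[4,4]^2.
μ_θ-semistable layers: μ^(1)=23; μ^(2)=16; μ^(3)=-12

((0, 0, 0, 4); (1, 0, 0, 0); (3, 3, 3, 0))


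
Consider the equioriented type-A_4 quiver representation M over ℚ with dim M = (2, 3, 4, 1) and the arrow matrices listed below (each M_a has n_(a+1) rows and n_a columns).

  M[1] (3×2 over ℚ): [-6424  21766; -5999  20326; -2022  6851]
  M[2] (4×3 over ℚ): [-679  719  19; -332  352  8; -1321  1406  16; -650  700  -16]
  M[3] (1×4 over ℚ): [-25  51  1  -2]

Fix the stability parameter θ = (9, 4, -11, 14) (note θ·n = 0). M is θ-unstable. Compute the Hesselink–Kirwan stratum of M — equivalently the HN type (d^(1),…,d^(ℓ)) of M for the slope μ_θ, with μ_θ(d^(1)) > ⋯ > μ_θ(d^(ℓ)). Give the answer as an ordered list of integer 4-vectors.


Via rank(M_{q-1}∘⋯∘M_p): M ≅ I[1,2], I[1,4], I[2,3], I[3,3]^2.
μ_θ-semistable layers: μ^(1)=14; μ^(2)=13/2; μ^(3)=2/3; μ^(4)=-7/2; μ^(5)=-11

((0, 0, 0, 1); (1, 1, 0, 0); (1, 1, 1, 0); (0, 1, 1, 0); (0, 0, 2, 0))


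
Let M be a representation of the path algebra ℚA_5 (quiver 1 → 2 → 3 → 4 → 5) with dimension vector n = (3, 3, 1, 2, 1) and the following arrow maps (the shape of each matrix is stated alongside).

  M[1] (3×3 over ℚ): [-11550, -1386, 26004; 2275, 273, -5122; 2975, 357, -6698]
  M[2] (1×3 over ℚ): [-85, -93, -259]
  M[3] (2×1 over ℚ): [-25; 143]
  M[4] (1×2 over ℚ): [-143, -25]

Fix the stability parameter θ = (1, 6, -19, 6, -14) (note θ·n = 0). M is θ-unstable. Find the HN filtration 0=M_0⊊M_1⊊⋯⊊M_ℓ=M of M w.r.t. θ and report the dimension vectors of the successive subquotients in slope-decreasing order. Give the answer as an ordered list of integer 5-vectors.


Barcode: M ≅ I[1,1]^2, I[1,4], I[2,2]^2, I[4,5]. HN layers by μ_θ (3 steps, strictly decreasing):
  μ^(1)=6; μ^(2)=1; μ^(3)=-4

((0, 2, 0, 1, 0); (2, 0, 0, 0, 0); (1, 1, 1, 1, 1))


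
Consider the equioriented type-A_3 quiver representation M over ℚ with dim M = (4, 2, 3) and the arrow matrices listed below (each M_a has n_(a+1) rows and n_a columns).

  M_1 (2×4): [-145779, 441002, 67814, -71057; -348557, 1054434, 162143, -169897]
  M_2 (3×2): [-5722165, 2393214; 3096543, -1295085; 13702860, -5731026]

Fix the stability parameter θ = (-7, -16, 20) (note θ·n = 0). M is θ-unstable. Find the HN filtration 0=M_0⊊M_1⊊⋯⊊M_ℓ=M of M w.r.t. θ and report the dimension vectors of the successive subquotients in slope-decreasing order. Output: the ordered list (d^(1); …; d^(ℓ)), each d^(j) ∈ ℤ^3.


Barcode: M ≅ I[1,1]^2, I[1,3]^2, I[3,3]. HN layers by μ_θ (3 steps, strictly decreasing):
  μ^(1)=20; μ^(2)=-7; μ^(3)=-23/2

((0, 0, 3); (2, 0, 0); (2, 2, 0))


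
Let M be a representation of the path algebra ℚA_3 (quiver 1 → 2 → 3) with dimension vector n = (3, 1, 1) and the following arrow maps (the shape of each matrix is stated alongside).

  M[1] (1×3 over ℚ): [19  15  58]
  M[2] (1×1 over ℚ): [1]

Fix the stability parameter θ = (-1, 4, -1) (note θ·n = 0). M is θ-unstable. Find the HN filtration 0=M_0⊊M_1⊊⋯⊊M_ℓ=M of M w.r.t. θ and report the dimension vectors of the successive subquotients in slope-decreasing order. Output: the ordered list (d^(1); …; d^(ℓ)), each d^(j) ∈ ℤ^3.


Barcode: M ≅ I[1,1]^2, I[1,3]. HN layers by μ_θ (2 steps, strictly decreasing):
  μ^(1)=3/2; μ^(2)=-1

((0, 1, 1); (3, 0, 0))


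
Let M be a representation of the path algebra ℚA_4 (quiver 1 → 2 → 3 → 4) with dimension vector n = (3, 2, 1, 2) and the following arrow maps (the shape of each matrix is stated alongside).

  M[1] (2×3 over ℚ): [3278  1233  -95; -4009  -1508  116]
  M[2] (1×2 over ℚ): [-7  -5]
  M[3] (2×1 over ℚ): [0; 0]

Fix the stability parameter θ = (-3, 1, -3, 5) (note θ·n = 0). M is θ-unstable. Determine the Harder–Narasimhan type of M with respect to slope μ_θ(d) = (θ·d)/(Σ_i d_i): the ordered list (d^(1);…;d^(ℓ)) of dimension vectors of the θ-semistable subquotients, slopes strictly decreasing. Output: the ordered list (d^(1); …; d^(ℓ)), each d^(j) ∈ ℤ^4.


Via rank(M_{q-1}∘⋯∘M_p): M ≅ I[1,1], I[1,2], I[1,3], I[4,4]^2.
μ_θ-semistable layers: μ^(1)=5; μ^(2)=1; μ^(3)=-1; μ^(4)=-3

((0, 0, 0, 2); (0, 1, 0, 0); (0, 1, 1, 0); (3, 0, 0, 0))


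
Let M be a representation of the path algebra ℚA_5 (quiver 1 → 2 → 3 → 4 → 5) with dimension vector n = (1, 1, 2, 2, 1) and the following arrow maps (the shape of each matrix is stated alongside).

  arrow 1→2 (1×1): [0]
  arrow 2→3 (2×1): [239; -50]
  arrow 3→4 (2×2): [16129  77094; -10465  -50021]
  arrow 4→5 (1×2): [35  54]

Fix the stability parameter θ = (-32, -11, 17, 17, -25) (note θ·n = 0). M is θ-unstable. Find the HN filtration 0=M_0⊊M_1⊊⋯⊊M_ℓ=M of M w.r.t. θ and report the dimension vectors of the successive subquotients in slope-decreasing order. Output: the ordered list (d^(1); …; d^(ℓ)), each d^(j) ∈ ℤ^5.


Barcode: M ≅ I[1,1], I[2,5], I[3,4]. HN layers by μ_θ (4 steps, strictly decreasing):
  μ^(1)=17; μ^(2)=3; μ^(3)=-11; μ^(4)=-32

((0, 0, 1, 1, 0); (0, 0, 1, 1, 1); (0, 1, 0, 0, 0); (1, 0, 0, 0, 0))


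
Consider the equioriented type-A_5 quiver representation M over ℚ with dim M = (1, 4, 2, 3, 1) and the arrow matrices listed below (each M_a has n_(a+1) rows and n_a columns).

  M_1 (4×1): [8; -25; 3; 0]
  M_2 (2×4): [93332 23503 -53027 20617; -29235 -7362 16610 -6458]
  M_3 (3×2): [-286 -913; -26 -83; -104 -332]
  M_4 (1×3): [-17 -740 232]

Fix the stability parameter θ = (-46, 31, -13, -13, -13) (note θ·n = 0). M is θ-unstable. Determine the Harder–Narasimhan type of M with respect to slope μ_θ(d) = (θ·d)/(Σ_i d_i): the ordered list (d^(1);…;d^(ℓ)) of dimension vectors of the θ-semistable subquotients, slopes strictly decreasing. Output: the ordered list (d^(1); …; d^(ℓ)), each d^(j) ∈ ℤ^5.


Interval decomposition of M: I[1,2], I[2,2], I[2,3], I[2,5], I[4,4]^2.
HN type (ℓ=5): μ^(1)=31; μ^(2)=9; μ^(3)=-2; μ^(4)=-13; μ^(5)=-46

((0, 2, 0, 0, 0); (0, 1, 1, 0, 0); (0, 1, 1, 1, 1); (0, 0, 0, 2, 0); (1, 0, 0, 0, 0))


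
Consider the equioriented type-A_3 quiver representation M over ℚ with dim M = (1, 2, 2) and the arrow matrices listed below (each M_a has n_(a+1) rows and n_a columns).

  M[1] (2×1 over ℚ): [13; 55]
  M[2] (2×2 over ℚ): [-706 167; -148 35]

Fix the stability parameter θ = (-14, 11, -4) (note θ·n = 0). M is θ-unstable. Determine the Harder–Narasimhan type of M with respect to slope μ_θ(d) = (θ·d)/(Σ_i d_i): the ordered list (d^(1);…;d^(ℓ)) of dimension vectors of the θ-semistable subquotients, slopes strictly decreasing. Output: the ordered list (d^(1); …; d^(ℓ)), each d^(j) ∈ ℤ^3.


Barcode: M ≅ I[1,3], I[2,3]. HN layers by μ_θ (2 steps, strictly decreasing):
  μ^(1)=7/2; μ^(2)=-14

((0, 2, 2); (1, 0, 0))


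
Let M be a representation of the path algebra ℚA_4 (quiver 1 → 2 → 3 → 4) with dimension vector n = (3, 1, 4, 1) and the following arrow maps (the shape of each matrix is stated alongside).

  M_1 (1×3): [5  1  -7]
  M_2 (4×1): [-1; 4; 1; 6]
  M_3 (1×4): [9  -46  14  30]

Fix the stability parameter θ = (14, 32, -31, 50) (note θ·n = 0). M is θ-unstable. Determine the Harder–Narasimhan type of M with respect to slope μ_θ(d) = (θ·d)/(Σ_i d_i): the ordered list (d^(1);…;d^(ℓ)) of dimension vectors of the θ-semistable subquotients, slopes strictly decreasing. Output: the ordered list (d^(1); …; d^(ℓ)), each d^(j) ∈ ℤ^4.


Via rank(M_{q-1}∘⋯∘M_p): M ≅ I[1,1]^2, I[1,4], I[3,3]^3.
μ_θ-semistable layers: μ^(1)=50; μ^(2)=14; μ^(3)=5; μ^(4)=-31

((0, 0, 0, 1); (2, 0, 0, 0); (1, 1, 1, 0); (0, 0, 3, 0))


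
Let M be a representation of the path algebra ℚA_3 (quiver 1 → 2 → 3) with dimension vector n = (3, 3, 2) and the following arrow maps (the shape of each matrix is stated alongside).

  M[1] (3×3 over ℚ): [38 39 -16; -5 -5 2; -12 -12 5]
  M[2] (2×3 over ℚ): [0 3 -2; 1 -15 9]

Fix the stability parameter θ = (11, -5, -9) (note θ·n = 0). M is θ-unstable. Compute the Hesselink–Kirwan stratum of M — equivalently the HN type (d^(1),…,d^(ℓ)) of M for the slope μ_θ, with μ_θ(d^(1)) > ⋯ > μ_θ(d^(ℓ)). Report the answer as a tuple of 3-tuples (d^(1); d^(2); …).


Via rank(M_{q-1}∘⋯∘M_p): M ≅ I[1,2], I[1,3]^2.
μ_θ-semistable layers: μ^(1)=3; μ^(2)=-1

((1, 1, 0); (2, 2, 2))


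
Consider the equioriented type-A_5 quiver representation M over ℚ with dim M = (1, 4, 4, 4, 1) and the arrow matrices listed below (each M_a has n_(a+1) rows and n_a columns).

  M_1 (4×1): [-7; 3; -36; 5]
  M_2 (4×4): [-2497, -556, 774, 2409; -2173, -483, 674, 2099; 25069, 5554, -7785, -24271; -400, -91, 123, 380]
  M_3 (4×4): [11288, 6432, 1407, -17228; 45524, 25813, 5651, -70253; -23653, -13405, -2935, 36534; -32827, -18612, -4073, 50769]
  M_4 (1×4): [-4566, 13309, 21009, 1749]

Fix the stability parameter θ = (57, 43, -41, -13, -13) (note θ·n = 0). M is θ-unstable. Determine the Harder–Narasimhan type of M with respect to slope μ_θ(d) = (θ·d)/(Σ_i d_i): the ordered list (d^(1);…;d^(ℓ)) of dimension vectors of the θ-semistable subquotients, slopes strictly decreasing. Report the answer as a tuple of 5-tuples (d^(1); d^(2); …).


Barcode: M ≅ I[1,5], I[2,2], I[2,4]^2, I[3,4]. HN layers by μ_θ (5 steps, strictly decreasing):
  μ^(1)=43; μ^(2)=33/5; μ^(3)=-11/3; μ^(4)=-13; μ^(5)=-41

((0, 1, 0, 0, 0); (1, 1, 1, 1, 1); (0, 2, 2, 2, 0); (0, 0, 0, 1, 0); (0, 0, 1, 0, 0))


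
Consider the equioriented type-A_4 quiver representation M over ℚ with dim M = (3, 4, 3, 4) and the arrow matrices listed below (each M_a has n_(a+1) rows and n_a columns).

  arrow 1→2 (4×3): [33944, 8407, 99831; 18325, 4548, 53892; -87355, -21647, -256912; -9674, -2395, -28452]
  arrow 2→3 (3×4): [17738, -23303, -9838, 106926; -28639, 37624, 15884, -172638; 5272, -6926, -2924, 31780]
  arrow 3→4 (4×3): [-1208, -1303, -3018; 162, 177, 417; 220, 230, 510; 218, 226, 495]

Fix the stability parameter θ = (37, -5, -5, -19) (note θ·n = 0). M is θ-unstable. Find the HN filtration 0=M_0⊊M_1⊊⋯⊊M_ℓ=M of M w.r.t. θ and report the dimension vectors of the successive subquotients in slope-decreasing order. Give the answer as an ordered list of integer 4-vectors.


Barcode: M ≅ I[1,2], I[1,3], I[1,4], I[2,2], I[3,4], I[4,4]^2. HN layers by μ_θ (6 steps, strictly decreasing):
  μ^(1)=16; μ^(2)=9; μ^(3)=2; μ^(4)=-5; μ^(5)=-12; μ^(6)=-19

((1, 1, 0, 0); (1, 1, 1, 0); (1, 1, 1, 1); (0, 1, 0, 0); (0, 0, 1, 1); (0, 0, 0, 2))


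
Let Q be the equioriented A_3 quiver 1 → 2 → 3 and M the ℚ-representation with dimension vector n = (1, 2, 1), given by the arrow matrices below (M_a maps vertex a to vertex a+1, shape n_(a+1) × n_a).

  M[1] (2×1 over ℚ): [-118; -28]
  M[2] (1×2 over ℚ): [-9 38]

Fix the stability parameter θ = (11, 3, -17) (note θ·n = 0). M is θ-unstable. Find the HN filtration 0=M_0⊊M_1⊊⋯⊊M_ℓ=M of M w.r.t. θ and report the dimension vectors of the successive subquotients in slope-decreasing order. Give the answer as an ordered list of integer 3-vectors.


Interval decomposition of M: I[1,3], I[2,2].
HN type (ℓ=2): μ^(1)=3; μ^(2)=-1

((0, 1, 0); (1, 1, 1))


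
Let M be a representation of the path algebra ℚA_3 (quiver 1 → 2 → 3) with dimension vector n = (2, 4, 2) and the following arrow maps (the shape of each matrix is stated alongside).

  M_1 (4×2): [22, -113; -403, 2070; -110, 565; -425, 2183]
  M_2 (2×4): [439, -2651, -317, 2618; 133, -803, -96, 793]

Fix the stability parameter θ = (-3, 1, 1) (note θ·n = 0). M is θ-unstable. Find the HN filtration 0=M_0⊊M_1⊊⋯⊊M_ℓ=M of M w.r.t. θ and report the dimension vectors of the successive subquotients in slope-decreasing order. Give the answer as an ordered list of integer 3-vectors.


Via rank(M_{q-1}∘⋯∘M_p): M ≅ I[1,2], I[1,3], I[2,2], I[2,3].
μ_θ-semistable layers: μ^(1)=1; μ^(2)=-3

((0, 4, 2); (2, 0, 0))


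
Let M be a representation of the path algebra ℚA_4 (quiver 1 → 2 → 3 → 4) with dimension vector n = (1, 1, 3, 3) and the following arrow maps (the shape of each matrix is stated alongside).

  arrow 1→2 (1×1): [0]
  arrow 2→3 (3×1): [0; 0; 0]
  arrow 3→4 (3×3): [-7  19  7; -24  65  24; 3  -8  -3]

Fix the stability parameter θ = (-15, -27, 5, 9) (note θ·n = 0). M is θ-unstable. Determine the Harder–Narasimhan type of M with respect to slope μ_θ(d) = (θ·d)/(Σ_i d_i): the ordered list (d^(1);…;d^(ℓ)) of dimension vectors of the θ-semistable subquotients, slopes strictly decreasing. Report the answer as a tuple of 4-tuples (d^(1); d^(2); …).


Barcode: M ≅ I[1,1], I[2,2], I[3,3], I[3,4]^2, I[4,4]. HN layers by μ_θ (4 steps, strictly decreasing):
  μ^(1)=9; μ^(2)=5; μ^(3)=-15; μ^(4)=-27

((0, 0, 0, 3); (0, 0, 3, 0); (1, 0, 0, 0); (0, 1, 0, 0))
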